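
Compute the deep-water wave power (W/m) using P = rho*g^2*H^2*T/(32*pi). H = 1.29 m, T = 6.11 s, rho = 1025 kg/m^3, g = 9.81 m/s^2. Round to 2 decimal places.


P = rho * g^2 * H^2 * T / (32 * pi)
P = 1025 * 9.81^2 * 1.29^2 * 6.11 / (32 * pi)
P = 1025 * 96.2361 * 1.6641 * 6.11 / 100.53096
P = 9976.60 W/m

9976.60


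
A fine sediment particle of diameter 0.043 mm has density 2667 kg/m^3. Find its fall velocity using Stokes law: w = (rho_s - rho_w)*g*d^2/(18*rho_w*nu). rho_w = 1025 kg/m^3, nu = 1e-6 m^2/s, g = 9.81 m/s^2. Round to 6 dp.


w = (rho_s - rho_w) * g * d^2 / (18 * rho_w * nu)
d = 0.043 mm = 0.000043 m
rho_s - rho_w = 2667 - 1025 = 1642
Numerator = 1642 * 9.81 * (0.000043)^2 = 0.000029783729
Denominator = 18 * 1025 * 1e-6 = 0.018450
w = 0.001614 m/s

0.001614


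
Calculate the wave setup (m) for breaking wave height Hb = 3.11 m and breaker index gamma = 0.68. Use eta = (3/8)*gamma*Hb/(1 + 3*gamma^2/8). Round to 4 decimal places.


eta = (3/8) * gamma * Hb / (1 + 3*gamma^2/8)
Numerator = (3/8) * 0.68 * 3.11 = 0.793050
Denominator = 1 + 3*0.68^2/8 = 1 + 0.173400 = 1.173400
eta = 0.793050 / 1.173400
eta = 0.6759 m

0.6759


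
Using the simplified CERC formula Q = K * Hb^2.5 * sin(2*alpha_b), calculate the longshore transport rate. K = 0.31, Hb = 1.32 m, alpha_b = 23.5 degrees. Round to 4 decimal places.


Q = K * Hb^2.5 * sin(2 * alpha_b)
Hb^2.5 = 1.32^2.5 = 2.001865
sin(2 * 23.5) = sin(47.0) = 0.731354
Q = 0.31 * 2.001865 * 0.731354
Q = 0.4539 m^3/s

0.4539


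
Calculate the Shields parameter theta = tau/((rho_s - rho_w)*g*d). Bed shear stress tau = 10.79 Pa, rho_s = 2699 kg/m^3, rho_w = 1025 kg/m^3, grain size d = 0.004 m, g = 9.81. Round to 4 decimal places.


theta = tau / ((rho_s - rho_w) * g * d)
rho_s - rho_w = 2699 - 1025 = 1674
Denominator = 1674 * 9.81 * 0.004 = 65.687760
theta = 10.79 / 65.687760
theta = 0.1643

0.1643


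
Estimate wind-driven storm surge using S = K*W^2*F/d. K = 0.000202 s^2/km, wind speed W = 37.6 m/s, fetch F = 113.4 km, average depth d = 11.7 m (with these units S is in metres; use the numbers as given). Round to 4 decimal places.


S = K * W^2 * F / d
W^2 = 37.6^2 = 1413.76
S = 0.000202 * 1413.76 * 113.4 / 11.7
Numerator = 0.000202 * 1413.76 * 113.4 = 32.384718
S = 32.384718 / 11.7 = 2.7679 m

2.7679


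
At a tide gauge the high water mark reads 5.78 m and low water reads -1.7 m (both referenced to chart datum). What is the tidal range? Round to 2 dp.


Tidal range = High water - Low water
Tidal range = 5.78 - (-1.7)
Tidal range = 7.48 m

7.48


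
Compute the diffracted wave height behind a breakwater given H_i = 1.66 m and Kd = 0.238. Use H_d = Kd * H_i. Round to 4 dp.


H_d = Kd * H_i
H_d = 0.238 * 1.66
H_d = 0.3951 m

0.3951


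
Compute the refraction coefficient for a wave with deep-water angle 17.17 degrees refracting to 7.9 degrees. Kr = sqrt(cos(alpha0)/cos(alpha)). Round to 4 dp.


Kr = sqrt(cos(alpha0) / cos(alpha))
cos(17.17) = 0.955433
cos(7.9) = 0.990509
Kr = sqrt(0.955433 / 0.990509)
Kr = sqrt(0.964588)
Kr = 0.9821

0.9821


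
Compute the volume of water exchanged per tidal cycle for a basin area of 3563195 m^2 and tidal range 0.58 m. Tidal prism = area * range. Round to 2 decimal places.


Tidal prism = Area * Tidal range
P = 3563195 * 0.58
P = 2066653.10 m^3

2066653.10


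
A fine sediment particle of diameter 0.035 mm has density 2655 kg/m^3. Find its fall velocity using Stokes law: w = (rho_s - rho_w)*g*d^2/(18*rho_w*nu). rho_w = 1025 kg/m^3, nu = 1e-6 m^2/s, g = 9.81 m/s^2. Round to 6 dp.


w = (rho_s - rho_w) * g * d^2 / (18 * rho_w * nu)
d = 0.035 mm = 0.000035 m
rho_s - rho_w = 2655 - 1025 = 1630
Numerator = 1630 * 9.81 * (0.000035)^2 = 0.000019588118
Denominator = 18 * 1025 * 1e-6 = 0.018450
w = 0.001062 m/s

0.001062


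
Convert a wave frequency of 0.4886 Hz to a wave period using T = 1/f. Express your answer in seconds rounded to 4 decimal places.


T = 1 / f
T = 1 / 0.4886
T = 2.0467 s

2.0467


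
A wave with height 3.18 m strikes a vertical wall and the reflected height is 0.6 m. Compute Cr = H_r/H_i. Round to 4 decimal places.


Cr = H_r / H_i
Cr = 0.6 / 3.18
Cr = 0.1887

0.1887


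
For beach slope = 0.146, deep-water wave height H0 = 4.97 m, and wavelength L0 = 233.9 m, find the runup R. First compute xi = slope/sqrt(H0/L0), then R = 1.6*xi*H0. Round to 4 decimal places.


xi = slope / sqrt(H0/L0)
H0/L0 = 4.97/233.9 = 0.021248
sqrt(0.021248) = 0.145768
xi = 0.146 / 0.145768 = 1.001590
R = 1.6 * xi * H0 = 1.6 * 1.001590 * 4.97
R = 7.9646 m

7.9646


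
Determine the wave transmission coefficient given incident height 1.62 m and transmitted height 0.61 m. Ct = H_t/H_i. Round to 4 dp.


Ct = H_t / H_i
Ct = 0.61 / 1.62
Ct = 0.3765

0.3765


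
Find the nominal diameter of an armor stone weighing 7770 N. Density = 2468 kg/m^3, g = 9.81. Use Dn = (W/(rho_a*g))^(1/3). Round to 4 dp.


V = W / (rho_a * g)
V = 7770 / (2468 * 9.81)
V = 7770 / 24211.08
V = 0.320927 m^3
Dn = V^(1/3) = 0.320927^(1/3)
Dn = 0.6847 m

0.6847


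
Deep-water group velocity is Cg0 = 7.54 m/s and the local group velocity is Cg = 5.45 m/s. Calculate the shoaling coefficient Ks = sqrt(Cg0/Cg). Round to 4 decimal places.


Ks = sqrt(Cg0 / Cg)
Ks = sqrt(7.54 / 5.45)
Ks = sqrt(1.3835)
Ks = 1.1762

1.1762


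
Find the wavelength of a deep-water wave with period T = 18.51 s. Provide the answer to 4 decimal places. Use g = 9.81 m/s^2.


L0 = g * T^2 / (2 * pi)
L0 = 9.81 * 18.51^2 / (2 * pi)
L0 = 9.81 * 342.6201 / 6.28319
L0 = 3361.1032 / 6.28319
L0 = 534.9362 m

534.9362


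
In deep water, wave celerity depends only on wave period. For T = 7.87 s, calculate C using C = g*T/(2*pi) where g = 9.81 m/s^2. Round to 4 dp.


We use the deep-water celerity formula:
C = g * T / (2 * pi)
C = 9.81 * 7.87 / (2 * 3.14159...)
C = 77.204700 / 6.283185
C = 12.2875 m/s

12.2875


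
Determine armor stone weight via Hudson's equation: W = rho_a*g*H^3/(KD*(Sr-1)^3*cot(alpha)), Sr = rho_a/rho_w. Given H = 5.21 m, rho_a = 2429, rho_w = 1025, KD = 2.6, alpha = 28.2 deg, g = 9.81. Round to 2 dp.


Sr = rho_a / rho_w = 2429 / 1025 = 2.369756
(Sr - 1) = 1.369756
(Sr - 1)^3 = 2.569980
cot(28.2) = 1 / tan(28.2) = 1 / 0.536195 = 1.864992
Numerator = 2429 * 9.81 * 5.21^3 = 3369843.1893
Denominator = 2.6 * 2.569980 * 1.864992 = 12.461780
W = 3369843.1893 / 12.461780
W = 270414.28 N

270414.28


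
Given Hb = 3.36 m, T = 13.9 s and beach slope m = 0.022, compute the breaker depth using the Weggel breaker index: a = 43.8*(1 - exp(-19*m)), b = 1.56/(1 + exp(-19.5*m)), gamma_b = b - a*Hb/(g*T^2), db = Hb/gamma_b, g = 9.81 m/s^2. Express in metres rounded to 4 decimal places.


a = 43.8 * (1 - exp(-19 * m))
exp(-19 * 0.022) = exp(-0.4180) = 0.658362
a = 43.8 * (1 - 0.658362) = 14.963734
b = 1.56 / (1 + exp(-19.5 * m))
exp(-19.5 * 0.022) = exp(-0.4290) = 0.651160
b = 1.56 / (1 + 0.651160) = 0.944790
Hb / (g * T^2) = 3.36 / (9.81 * 13.9^2) = 3.36 / 1895.3901 = 0.00177272
gamma_b = b - a * Hb/(g*T^2) = 0.944790 - 14.963734 * 0.00177272 = 0.918264
db = Hb / gamma_b = 3.36 / 0.918264
db = 3.6591 m

3.6591


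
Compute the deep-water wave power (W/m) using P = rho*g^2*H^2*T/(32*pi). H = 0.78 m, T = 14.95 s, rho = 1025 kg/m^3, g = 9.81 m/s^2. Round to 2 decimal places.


P = rho * g^2 * H^2 * T / (32 * pi)
P = 1025 * 9.81^2 * 0.78^2 * 14.95 / (32 * pi)
P = 1025 * 96.2361 * 0.6084 * 14.95 / 100.53096
P = 8924.68 W/m

8924.68


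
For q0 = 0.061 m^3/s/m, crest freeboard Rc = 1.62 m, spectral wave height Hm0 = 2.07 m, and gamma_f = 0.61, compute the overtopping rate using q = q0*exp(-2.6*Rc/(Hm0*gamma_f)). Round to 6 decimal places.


q = q0 * exp(-2.6 * Rc / (Hm0 * gamma_f))
Exponent = -2.6 * 1.62 / (2.07 * 0.61)
= -2.6 * 1.62 / 1.2627
= -3.335709
exp(-3.335709) = 0.035589
q = 0.061 * 0.035589
q = 0.002171 m^3/s/m

0.002171


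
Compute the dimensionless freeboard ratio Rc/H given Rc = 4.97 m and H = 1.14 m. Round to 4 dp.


Relative freeboard = Rc / H
= 4.97 / 1.14
= 4.3596

4.3596


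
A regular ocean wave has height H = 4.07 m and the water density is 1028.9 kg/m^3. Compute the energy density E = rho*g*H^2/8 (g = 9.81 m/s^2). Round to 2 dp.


E = (1/8) * rho * g * H^2
E = (1/8) * 1028.9 * 9.81 * 4.07^2
E = 0.125 * 1028.9 * 9.81 * 16.5649
E = 20899.75 J/m^2

20899.75


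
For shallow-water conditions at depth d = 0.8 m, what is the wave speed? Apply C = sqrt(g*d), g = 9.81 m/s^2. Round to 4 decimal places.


Using the shallow-water approximation:
C = sqrt(g * d) = sqrt(9.81 * 0.8)
C = sqrt(7.8480)
C = 2.8014 m/s

2.8014


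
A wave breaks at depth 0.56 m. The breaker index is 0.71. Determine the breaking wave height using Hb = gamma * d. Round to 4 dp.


Hb = gamma * d
Hb = 0.71 * 0.56
Hb = 0.3976 m

0.3976


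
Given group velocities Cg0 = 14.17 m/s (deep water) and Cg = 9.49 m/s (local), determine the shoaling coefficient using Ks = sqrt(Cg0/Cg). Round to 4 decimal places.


Ks = sqrt(Cg0 / Cg)
Ks = sqrt(14.17 / 9.49)
Ks = sqrt(1.4932)
Ks = 1.2219

1.2219


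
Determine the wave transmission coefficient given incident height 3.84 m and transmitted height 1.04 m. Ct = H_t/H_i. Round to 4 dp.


Ct = H_t / H_i
Ct = 1.04 / 3.84
Ct = 0.2708

0.2708


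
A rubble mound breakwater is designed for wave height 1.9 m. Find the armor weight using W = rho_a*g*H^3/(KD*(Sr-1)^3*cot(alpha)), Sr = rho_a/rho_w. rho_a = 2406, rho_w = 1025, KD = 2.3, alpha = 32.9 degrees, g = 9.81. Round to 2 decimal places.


Sr = rho_a / rho_w = 2406 / 1025 = 2.347317
(Sr - 1) = 1.347317
(Sr - 1)^3 = 2.445735
cot(32.9) = 1 / tan(32.9) = 1 / 0.646929 = 1.545765
Numerator = 2406 * 9.81 * 1.9^3 = 161892.0167
Denominator = 2.3 * 2.445735 * 1.545765 = 8.695221
W = 161892.0167 / 8.695221
W = 18618.50 N

18618.50


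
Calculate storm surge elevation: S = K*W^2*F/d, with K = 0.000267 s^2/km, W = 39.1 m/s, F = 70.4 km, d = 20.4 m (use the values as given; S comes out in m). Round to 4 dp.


S = K * W^2 * F / d
W^2 = 39.1^2 = 1528.81
S = 0.000267 * 1528.81 * 70.4 / 20.4
Numerator = 0.000267 * 1528.81 * 70.4 = 28.736736
S = 28.736736 / 20.4 = 1.4087 m

1.4087


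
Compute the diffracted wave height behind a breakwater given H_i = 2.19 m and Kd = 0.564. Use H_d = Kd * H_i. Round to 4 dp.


H_d = Kd * H_i
H_d = 0.564 * 2.19
H_d = 1.2352 m

1.2352


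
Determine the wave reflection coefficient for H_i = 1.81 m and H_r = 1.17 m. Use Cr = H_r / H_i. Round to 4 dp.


Cr = H_r / H_i
Cr = 1.17 / 1.81
Cr = 0.6464

0.6464


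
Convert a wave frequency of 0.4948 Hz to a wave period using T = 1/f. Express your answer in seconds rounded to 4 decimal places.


T = 1 / f
T = 1 / 0.4948
T = 2.0210 s

2.0210


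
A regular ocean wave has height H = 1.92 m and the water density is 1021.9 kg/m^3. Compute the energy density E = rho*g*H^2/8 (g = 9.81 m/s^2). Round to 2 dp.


E = (1/8) * rho * g * H^2
E = (1/8) * 1021.9 * 9.81 * 1.92^2
E = 0.125 * 1021.9 * 9.81 * 3.6864
E = 4619.45 J/m^2

4619.45


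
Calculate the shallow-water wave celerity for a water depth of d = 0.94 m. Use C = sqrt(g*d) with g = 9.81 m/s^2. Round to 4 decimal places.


Using the shallow-water approximation:
C = sqrt(g * d) = sqrt(9.81 * 0.94)
C = sqrt(9.2214)
C = 3.0367 m/s

3.0367


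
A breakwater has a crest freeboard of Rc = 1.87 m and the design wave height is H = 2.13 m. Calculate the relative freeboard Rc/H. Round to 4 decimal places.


Relative freeboard = Rc / H
= 1.87 / 2.13
= 0.8779

0.8779


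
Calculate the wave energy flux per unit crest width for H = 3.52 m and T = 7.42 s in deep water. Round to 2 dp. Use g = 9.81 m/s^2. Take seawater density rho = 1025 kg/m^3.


P = rho * g^2 * H^2 * T / (32 * pi)
P = 1025 * 9.81^2 * 3.52^2 * 7.42 / (32 * pi)
P = 1025 * 96.2361 * 12.3904 * 7.42 / 100.53096
P = 90209.29 W/m

90209.29


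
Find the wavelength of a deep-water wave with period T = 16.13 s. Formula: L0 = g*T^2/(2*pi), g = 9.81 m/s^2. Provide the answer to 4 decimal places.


L0 = g * T^2 / (2 * pi)
L0 = 9.81 * 16.13^2 / (2 * pi)
L0 = 9.81 * 260.1769 / 6.28319
L0 = 2552.3354 / 6.28319
L0 = 406.2168 m

406.2168


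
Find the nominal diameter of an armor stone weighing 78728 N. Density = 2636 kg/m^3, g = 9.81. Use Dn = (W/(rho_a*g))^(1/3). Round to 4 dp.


V = W / (rho_a * g)
V = 78728 / (2636 * 9.81)
V = 78728 / 25859.16
V = 3.044492 m^3
Dn = V^(1/3) = 3.044492^(1/3)
Dn = 1.4493 m

1.4493


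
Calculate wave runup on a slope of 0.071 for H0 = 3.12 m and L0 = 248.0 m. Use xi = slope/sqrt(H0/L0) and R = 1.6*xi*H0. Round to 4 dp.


xi = slope / sqrt(H0/L0)
H0/L0 = 3.12/248.0 = 0.012581
sqrt(0.012581) = 0.112163
xi = 0.071 / 0.112163 = 0.633005
R = 1.6 * xi * H0 = 1.6 * 0.633005 * 3.12
R = 3.1600 m

3.1600


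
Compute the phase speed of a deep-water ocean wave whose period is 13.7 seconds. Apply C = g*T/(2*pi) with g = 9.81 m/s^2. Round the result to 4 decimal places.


We use the deep-water celerity formula:
C = g * T / (2 * pi)
C = 9.81 * 13.7 / (2 * 3.14159...)
C = 134.397000 / 6.283185
C = 21.3899 m/s

21.3899


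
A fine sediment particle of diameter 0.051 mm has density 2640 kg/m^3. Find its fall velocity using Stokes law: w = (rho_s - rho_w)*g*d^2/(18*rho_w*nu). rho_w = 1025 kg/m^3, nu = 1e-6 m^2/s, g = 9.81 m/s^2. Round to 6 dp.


w = (rho_s - rho_w) * g * d^2 / (18 * rho_w * nu)
d = 0.051 mm = 0.000051 m
rho_s - rho_w = 2640 - 1025 = 1615
Numerator = 1615 * 9.81 * (0.000051)^2 = 0.000041208033
Denominator = 18 * 1025 * 1e-6 = 0.018450
w = 0.002233 m/s

0.002233


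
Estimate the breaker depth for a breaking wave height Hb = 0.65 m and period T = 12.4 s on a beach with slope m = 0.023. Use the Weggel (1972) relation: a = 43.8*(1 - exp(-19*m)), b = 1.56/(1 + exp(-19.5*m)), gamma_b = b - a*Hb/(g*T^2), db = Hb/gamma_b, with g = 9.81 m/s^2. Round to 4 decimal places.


a = 43.8 * (1 - exp(-19 * m))
exp(-19 * 0.023) = exp(-0.4370) = 0.645971
a = 43.8 * (1 - 0.645971) = 15.506451
b = 1.56 / (1 + exp(-19.5 * m))
exp(-19.5 * 0.023) = exp(-0.4485) = 0.638585
b = 1.56 / (1 + 0.638585) = 0.952041
Hb / (g * T^2) = 0.65 / (9.81 * 12.4^2) = 0.65 / 1508.3856 = 0.00043092
gamma_b = b - a * Hb/(g*T^2) = 0.952041 - 15.506451 * 0.00043092 = 0.945359
db = Hb / gamma_b = 0.65 / 0.945359
db = 0.6876 m

0.6876


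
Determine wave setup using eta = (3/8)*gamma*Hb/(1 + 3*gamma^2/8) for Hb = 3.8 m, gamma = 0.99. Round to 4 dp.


eta = (3/8) * gamma * Hb / (1 + 3*gamma^2/8)
Numerator = (3/8) * 0.99 * 3.8 = 1.410750
Denominator = 1 + 3*0.99^2/8 = 1 + 0.367538 = 1.367538
eta = 1.410750 / 1.367538
eta = 1.0316 m

1.0316


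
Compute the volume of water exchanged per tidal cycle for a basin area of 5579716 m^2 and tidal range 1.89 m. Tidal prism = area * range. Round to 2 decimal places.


Tidal prism = Area * Tidal range
P = 5579716 * 1.89
P = 10545663.24 m^3

10545663.24


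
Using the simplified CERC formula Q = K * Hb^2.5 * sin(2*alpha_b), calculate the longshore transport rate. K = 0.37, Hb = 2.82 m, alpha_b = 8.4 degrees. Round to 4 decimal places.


Q = K * Hb^2.5 * sin(2 * alpha_b)
Hb^2.5 = 2.82^2.5 = 13.354351
sin(2 * 8.4) = sin(16.8) = 0.289032
Q = 0.37 * 13.354351 * 0.289032
Q = 1.4281 m^3/s

1.4281


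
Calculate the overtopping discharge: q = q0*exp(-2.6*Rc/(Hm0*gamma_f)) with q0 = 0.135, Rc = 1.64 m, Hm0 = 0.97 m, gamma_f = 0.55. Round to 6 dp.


q = q0 * exp(-2.6 * Rc / (Hm0 * gamma_f))
Exponent = -2.6 * 1.64 / (0.97 * 0.55)
= -2.6 * 1.64 / 0.5335
= -7.992502
exp(-7.992502) = 0.000338
q = 0.135 * 0.000338
q = 0.000046 m^3/s/m

0.000046


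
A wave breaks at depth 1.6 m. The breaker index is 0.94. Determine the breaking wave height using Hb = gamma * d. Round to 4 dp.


Hb = gamma * d
Hb = 0.94 * 1.6
Hb = 1.5040 m

1.5040


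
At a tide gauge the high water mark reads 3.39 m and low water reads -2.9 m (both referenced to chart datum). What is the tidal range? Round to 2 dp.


Tidal range = High water - Low water
Tidal range = 3.39 - (-2.9)
Tidal range = 6.29 m

6.29


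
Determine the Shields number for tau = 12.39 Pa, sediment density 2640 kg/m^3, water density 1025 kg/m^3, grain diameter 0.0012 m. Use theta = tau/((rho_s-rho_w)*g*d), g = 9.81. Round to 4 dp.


theta = tau / ((rho_s - rho_w) * g * d)
rho_s - rho_w = 2640 - 1025 = 1615
Denominator = 1615 * 9.81 * 0.0012 = 19.011780
theta = 12.39 / 19.011780
theta = 0.6517

0.6517


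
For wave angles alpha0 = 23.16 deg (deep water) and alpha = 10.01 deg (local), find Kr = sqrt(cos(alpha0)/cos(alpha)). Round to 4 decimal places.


Kr = sqrt(cos(alpha0) / cos(alpha))
cos(23.16) = 0.919410
cos(10.01) = 0.984777
Kr = sqrt(0.919410 / 0.984777)
Kr = sqrt(0.933622)
Kr = 0.9662

0.9662


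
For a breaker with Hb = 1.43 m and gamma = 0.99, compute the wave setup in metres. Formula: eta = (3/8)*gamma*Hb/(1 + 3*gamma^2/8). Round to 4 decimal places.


eta = (3/8) * gamma * Hb / (1 + 3*gamma^2/8)
Numerator = (3/8) * 0.99 * 1.43 = 0.530887
Denominator = 1 + 3*0.99^2/8 = 1 + 0.367538 = 1.367538
eta = 0.530887 / 1.367538
eta = 0.3882 m

0.3882


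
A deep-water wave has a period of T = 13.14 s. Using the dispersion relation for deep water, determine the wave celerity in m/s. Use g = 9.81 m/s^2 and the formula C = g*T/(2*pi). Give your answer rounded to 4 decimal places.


We use the deep-water celerity formula:
C = g * T / (2 * pi)
C = 9.81 * 13.14 / (2 * 3.14159...)
C = 128.903400 / 6.283185
C = 20.5156 m/s

20.5156


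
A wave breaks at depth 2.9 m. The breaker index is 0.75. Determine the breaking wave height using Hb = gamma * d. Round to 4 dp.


Hb = gamma * d
Hb = 0.75 * 2.9
Hb = 2.1750 m

2.1750


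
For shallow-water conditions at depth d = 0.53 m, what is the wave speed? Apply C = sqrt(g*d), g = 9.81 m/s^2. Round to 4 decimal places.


Using the shallow-water approximation:
C = sqrt(g * d) = sqrt(9.81 * 0.53)
C = sqrt(5.1993)
C = 2.2802 m/s

2.2802


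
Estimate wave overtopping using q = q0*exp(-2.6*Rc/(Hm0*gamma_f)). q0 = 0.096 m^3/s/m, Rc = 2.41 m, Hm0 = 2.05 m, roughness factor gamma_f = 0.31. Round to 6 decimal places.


q = q0 * exp(-2.6 * Rc / (Hm0 * gamma_f))
Exponent = -2.6 * 2.41 / (2.05 * 0.31)
= -2.6 * 2.41 / 0.6355
= -9.859953
exp(-9.859953) = 0.000052
q = 0.096 * 0.000052
q = 0.000005 m^3/s/m

0.000005


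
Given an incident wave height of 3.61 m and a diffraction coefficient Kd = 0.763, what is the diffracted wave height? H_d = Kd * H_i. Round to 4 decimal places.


H_d = Kd * H_i
H_d = 0.763 * 3.61
H_d = 2.7544 m

2.7544


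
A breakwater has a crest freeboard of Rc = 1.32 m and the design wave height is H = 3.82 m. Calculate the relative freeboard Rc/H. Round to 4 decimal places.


Relative freeboard = Rc / H
= 1.32 / 3.82
= 0.3455

0.3455


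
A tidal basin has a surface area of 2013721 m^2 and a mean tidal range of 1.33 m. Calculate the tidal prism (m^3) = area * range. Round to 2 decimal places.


Tidal prism = Area * Tidal range
P = 2013721 * 1.33
P = 2678248.93 m^3

2678248.93


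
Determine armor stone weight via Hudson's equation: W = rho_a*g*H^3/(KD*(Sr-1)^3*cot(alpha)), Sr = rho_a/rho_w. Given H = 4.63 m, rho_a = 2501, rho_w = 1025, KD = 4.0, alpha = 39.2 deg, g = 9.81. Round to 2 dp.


Sr = rho_a / rho_w = 2501 / 1025 = 2.440000
(Sr - 1) = 1.440000
(Sr - 1)^3 = 2.985984
cot(39.2) = 1 / tan(39.2) = 1 / 0.815580 = 1.226121
Numerator = 2501 * 9.81 * 4.63^3 = 2435149.7431
Denominator = 4.0 * 2.985984 * 1.226121 = 14.644712
W = 2435149.7431 / 14.644712
W = 166281.84 N

166281.84


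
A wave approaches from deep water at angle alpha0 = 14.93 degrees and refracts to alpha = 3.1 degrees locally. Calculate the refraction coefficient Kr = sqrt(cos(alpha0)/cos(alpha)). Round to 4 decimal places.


Kr = sqrt(cos(alpha0) / cos(alpha))
cos(14.93) = 0.966241
cos(3.1) = 0.998537
Kr = sqrt(0.966241 / 0.998537)
Kr = sqrt(0.967657)
Kr = 0.9837

0.9837


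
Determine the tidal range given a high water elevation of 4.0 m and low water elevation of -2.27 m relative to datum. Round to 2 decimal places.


Tidal range = High water - Low water
Tidal range = 4.0 - (-2.27)
Tidal range = 6.27 m

6.27


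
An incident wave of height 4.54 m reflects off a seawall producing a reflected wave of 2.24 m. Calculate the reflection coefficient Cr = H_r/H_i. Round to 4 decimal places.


Cr = H_r / H_i
Cr = 2.24 / 4.54
Cr = 0.4934

0.4934


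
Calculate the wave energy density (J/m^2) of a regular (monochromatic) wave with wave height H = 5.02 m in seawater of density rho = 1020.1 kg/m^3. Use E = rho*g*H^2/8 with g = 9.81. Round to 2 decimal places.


E = (1/8) * rho * g * H^2
E = (1/8) * 1020.1 * 9.81 * 5.02^2
E = 0.125 * 1020.1 * 9.81 * 25.2004
E = 31523.12 J/m^2

31523.12


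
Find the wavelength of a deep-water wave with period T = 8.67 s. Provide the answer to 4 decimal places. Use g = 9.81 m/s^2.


L0 = g * T^2 / (2 * pi)
L0 = 9.81 * 8.67^2 / (2 * pi)
L0 = 9.81 * 75.1689 / 6.28319
L0 = 737.4069 / 6.28319
L0 = 117.3620 m

117.3620


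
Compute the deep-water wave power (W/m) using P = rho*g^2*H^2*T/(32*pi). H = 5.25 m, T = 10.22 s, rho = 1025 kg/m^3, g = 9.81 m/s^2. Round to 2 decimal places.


P = rho * g^2 * H^2 * T / (32 * pi)
P = 1025 * 9.81^2 * 5.25^2 * 10.22 / (32 * pi)
P = 1025 * 96.2361 * 27.5625 * 10.22 / 100.53096
P = 276395.86 W/m

276395.86


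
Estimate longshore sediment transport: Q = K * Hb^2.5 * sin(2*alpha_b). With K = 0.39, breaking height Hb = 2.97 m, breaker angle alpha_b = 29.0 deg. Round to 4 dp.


Q = K * Hb^2.5 * sin(2 * alpha_b)
Hb^2.5 = 2.97^2.5 = 15.201664
sin(2 * 29.0) = sin(58.0) = 0.848048
Q = 0.39 * 15.201664 * 0.848048
Q = 5.0278 m^3/s

5.0278


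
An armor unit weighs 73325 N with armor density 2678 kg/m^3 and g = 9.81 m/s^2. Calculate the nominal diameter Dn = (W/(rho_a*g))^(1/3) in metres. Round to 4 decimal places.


V = W / (rho_a * g)
V = 73325 / (2678 * 9.81)
V = 73325 / 26271.18
V = 2.791081 m^3
Dn = V^(1/3) = 2.791081^(1/3)
Dn = 1.4080 m

1.4080


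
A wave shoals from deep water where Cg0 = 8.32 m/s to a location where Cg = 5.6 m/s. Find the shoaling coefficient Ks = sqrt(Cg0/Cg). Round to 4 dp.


Ks = sqrt(Cg0 / Cg)
Ks = sqrt(8.32 / 5.6)
Ks = sqrt(1.4857)
Ks = 1.2189

1.2189


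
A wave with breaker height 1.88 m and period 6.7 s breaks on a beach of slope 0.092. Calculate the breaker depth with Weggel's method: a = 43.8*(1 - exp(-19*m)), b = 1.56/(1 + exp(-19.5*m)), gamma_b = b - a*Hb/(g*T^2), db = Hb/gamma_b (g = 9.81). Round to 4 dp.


a = 43.8 * (1 - exp(-19 * m))
exp(-19 * 0.092) = exp(-1.7480) = 0.174122
a = 43.8 * (1 - 0.174122) = 36.173463
b = 1.56 / (1 + exp(-19.5 * m))
exp(-19.5 * 0.092) = exp(-1.7940) = 0.166294
b = 1.56 / (1 + 0.166294) = 1.337571
Hb / (g * T^2) = 1.88 / (9.81 * 6.7^2) = 1.88 / 440.3709 = 0.00426913
gamma_b = b - a * Hb/(g*T^2) = 1.337571 - 36.173463 * 0.00426913 = 1.183141
db = Hb / gamma_b = 1.88 / 1.183141
db = 1.5890 m

1.5890


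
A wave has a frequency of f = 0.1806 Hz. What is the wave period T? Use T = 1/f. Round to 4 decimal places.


T = 1 / f
T = 1 / 0.1806
T = 5.5371 s

5.5371


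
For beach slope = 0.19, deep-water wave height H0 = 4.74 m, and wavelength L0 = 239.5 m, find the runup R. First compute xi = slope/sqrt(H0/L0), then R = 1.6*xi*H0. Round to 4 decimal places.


xi = slope / sqrt(H0/L0)
H0/L0 = 4.74/239.5 = 0.019791
sqrt(0.019791) = 0.140681
xi = 0.19 / 0.140681 = 1.350570
R = 1.6 * xi * H0 = 1.6 * 1.350570 * 4.74
R = 10.2427 m

10.2427


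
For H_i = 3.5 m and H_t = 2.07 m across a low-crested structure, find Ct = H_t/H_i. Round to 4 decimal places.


Ct = H_t / H_i
Ct = 2.07 / 3.5
Ct = 0.5914

0.5914


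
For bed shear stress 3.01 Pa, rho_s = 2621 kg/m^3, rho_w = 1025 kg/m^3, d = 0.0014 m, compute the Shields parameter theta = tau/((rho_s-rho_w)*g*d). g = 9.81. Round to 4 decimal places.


theta = tau / ((rho_s - rho_w) * g * d)
rho_s - rho_w = 2621 - 1025 = 1596
Denominator = 1596 * 9.81 * 0.0014 = 21.919464
theta = 3.01 / 21.919464
theta = 0.1373

0.1373


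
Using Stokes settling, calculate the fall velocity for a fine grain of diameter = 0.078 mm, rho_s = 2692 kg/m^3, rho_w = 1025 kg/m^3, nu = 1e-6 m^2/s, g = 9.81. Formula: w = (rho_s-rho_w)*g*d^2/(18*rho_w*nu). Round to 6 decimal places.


w = (rho_s - rho_w) * g * d^2 / (18 * rho_w * nu)
d = 0.078 mm = 0.000078 m
rho_s - rho_w = 2692 - 1025 = 1667
Numerator = 1667 * 9.81 * (0.000078)^2 = 0.000099493295
Denominator = 18 * 1025 * 1e-6 = 0.018450
w = 0.005393 m/s

0.005393


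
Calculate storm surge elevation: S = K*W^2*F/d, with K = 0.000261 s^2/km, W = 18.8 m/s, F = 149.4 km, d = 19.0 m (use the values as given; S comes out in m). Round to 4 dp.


S = K * W^2 * F / d
W^2 = 18.8^2 = 353.44
S = 0.000261 * 353.44 * 149.4 / 19.0
Numerator = 0.000261 * 353.44 * 149.4 = 13.781827
S = 13.781827 / 19.0 = 0.7254 m

0.7254


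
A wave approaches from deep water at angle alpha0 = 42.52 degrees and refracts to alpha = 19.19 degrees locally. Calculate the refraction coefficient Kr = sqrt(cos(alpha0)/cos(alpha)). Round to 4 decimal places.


Kr = sqrt(cos(alpha0) / cos(alpha))
cos(42.52) = 0.737041
cos(19.19) = 0.944434
Kr = sqrt(0.737041 / 0.944434)
Kr = sqrt(0.780406)
Kr = 0.8834

0.8834


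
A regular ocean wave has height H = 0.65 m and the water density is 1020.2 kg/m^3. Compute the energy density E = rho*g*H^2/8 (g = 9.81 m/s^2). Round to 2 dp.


E = (1/8) * rho * g * H^2
E = (1/8) * 1020.2 * 9.81 * 0.65^2
E = 0.125 * 1020.2 * 9.81 * 0.4225
E = 528.56 J/m^2

528.56


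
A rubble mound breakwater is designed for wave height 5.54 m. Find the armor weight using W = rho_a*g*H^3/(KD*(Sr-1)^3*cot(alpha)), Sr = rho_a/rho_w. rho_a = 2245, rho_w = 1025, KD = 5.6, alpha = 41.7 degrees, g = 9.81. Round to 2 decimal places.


Sr = rho_a / rho_w = 2245 / 1025 = 2.190244
(Sr - 1) = 1.190244
(Sr - 1)^3 = 1.686195
cot(41.7) = 1 / tan(41.7) = 1 / 0.890967 = 1.122375
Numerator = 2245 * 9.81 * 5.54^3 = 3744679.4458
Denominator = 5.6 * 1.686195 * 1.122375 = 10.598248
W = 3744679.4458 / 10.598248
W = 353330.06 N

353330.06


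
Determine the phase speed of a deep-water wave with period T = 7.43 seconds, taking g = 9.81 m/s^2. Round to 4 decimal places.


We use the deep-water celerity formula:
C = g * T / (2 * pi)
C = 9.81 * 7.43 / (2 * 3.14159...)
C = 72.888300 / 6.283185
C = 11.6005 m/s

11.6005


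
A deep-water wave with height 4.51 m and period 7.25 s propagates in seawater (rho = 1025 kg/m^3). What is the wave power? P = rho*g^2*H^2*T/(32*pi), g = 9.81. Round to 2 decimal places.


P = rho * g^2 * H^2 * T / (32 * pi)
P = 1025 * 9.81^2 * 4.51^2 * 7.25 / (32 * pi)
P = 1025 * 96.2361 * 20.3401 * 7.25 / 100.53096
P = 144694.87 W/m

144694.87


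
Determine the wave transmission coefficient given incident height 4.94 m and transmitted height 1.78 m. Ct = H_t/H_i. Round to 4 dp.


Ct = H_t / H_i
Ct = 1.78 / 4.94
Ct = 0.3603

0.3603


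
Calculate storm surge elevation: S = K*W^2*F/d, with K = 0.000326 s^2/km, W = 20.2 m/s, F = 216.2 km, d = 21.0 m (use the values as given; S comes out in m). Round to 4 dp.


S = K * W^2 * F / d
W^2 = 20.2^2 = 408.04
S = 0.000326 * 408.04 * 216.2 / 21.0
Numerator = 0.000326 * 408.04 * 216.2 = 28.759149
S = 28.759149 / 21.0 = 1.3695 m

1.3695


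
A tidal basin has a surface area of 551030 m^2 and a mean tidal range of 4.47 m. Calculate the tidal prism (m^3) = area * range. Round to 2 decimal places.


Tidal prism = Area * Tidal range
P = 551030 * 4.47
P = 2463104.10 m^3

2463104.10


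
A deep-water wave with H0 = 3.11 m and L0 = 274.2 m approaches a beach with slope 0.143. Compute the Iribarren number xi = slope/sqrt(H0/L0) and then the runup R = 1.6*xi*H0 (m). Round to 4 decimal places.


xi = slope / sqrt(H0/L0)
H0/L0 = 3.11/274.2 = 0.011342
sqrt(0.011342) = 0.106499
xi = 0.143 / 0.106499 = 1.342733
R = 1.6 * xi * H0 = 1.6 * 1.342733 * 3.11
R = 6.6814 m

6.6814


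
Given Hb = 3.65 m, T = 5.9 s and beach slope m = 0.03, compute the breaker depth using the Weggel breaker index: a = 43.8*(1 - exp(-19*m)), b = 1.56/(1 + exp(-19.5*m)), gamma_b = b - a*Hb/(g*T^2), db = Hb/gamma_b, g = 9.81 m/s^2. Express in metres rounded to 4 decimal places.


a = 43.8 * (1 - exp(-19 * m))
exp(-19 * 0.03) = exp(-0.5700) = 0.565525
a = 43.8 * (1 - 0.565525) = 19.029986
b = 1.56 / (1 + exp(-19.5 * m))
exp(-19.5 * 0.03) = exp(-0.5850) = 0.557106
b = 1.56 / (1 + 0.557106) = 1.001859
Hb / (g * T^2) = 3.65 / (9.81 * 5.9^2) = 3.65 / 341.4861 = 0.01068858
gamma_b = b - a * Hb/(g*T^2) = 1.001859 - 19.029986 * 0.01068858 = 0.798455
db = Hb / gamma_b = 3.65 / 0.798455
db = 4.5713 m

4.5713


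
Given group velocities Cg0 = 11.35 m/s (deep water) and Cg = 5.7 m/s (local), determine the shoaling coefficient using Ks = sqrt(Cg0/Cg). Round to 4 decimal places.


Ks = sqrt(Cg0 / Cg)
Ks = sqrt(11.35 / 5.7)
Ks = sqrt(1.9912)
Ks = 1.4111

1.4111


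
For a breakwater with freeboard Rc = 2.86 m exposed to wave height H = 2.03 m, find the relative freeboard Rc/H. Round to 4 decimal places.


Relative freeboard = Rc / H
= 2.86 / 2.03
= 1.4089

1.4089


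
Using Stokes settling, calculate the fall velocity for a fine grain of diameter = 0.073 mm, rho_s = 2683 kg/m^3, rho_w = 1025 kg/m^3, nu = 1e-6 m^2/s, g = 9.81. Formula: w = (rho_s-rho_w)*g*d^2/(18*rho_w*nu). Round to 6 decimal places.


w = (rho_s - rho_w) * g * d^2 / (18 * rho_w * nu)
d = 0.073 mm = 0.000073 m
rho_s - rho_w = 2683 - 1025 = 1658
Numerator = 1658 * 9.81 * (0.000073)^2 = 0.000086676078
Denominator = 18 * 1025 * 1e-6 = 0.018450
w = 0.004698 m/s

0.004698


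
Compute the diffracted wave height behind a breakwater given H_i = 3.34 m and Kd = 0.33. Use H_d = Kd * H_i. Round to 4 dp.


H_d = Kd * H_i
H_d = 0.33 * 3.34
H_d = 1.1022 m

1.1022


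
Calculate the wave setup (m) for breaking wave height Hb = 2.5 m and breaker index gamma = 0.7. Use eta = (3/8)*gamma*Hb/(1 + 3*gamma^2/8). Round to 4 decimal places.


eta = (3/8) * gamma * Hb / (1 + 3*gamma^2/8)
Numerator = (3/8) * 0.7 * 2.5 = 0.656250
Denominator = 1 + 3*0.7^2/8 = 1 + 0.183750 = 1.183750
eta = 0.656250 / 1.183750
eta = 0.5544 m

0.5544


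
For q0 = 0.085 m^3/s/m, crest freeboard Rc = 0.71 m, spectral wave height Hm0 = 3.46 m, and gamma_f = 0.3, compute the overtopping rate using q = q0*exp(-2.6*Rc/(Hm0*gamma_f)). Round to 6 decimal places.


q = q0 * exp(-2.6 * Rc / (Hm0 * gamma_f))
Exponent = -2.6 * 0.71 / (3.46 * 0.3)
= -2.6 * 0.71 / 1.0380
= -1.778420
exp(-1.778420) = 0.168905
q = 0.085 * 0.168905
q = 0.014357 m^3/s/m

0.014357


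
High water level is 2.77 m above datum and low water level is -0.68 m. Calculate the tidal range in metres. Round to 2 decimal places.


Tidal range = High water - Low water
Tidal range = 2.77 - (-0.68)
Tidal range = 3.45 m

3.45


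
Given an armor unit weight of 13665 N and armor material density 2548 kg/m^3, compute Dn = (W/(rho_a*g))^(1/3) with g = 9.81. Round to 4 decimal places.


V = W / (rho_a * g)
V = 13665 / (2548 * 9.81)
V = 13665 / 24995.88
V = 0.546690 m^3
Dn = V^(1/3) = 0.546690^(1/3)
Dn = 0.8177 m

0.8177


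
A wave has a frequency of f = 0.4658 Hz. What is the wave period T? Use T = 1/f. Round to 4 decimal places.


T = 1 / f
T = 1 / 0.4658
T = 2.1468 s

2.1468


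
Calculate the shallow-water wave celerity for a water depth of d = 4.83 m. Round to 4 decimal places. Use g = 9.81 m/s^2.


Using the shallow-water approximation:
C = sqrt(g * d) = sqrt(9.81 * 4.83)
C = sqrt(47.3823)
C = 6.8835 m/s

6.8835


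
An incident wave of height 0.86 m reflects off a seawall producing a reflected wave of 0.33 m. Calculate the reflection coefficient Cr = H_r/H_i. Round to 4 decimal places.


Cr = H_r / H_i
Cr = 0.33 / 0.86
Cr = 0.3837

0.3837


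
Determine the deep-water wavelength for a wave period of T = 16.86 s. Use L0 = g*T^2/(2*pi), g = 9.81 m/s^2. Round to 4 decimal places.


L0 = g * T^2 / (2 * pi)
L0 = 9.81 * 16.86^2 / (2 * pi)
L0 = 9.81 * 284.2596 / 6.28319
L0 = 2788.5867 / 6.28319
L0 = 443.8174 m

443.8174


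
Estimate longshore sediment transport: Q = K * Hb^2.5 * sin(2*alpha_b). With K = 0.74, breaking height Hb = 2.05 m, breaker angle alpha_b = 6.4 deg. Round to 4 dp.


Q = K * Hb^2.5 * sin(2 * alpha_b)
Hb^2.5 = 2.05^2.5 = 6.017064
sin(2 * 6.4) = sin(12.8) = 0.221548
Q = 0.74 * 6.017064 * 0.221548
Q = 0.9865 m^3/s

0.9865


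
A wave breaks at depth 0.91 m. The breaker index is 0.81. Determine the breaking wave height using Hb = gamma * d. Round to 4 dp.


Hb = gamma * d
Hb = 0.81 * 0.91
Hb = 0.7371 m

0.7371


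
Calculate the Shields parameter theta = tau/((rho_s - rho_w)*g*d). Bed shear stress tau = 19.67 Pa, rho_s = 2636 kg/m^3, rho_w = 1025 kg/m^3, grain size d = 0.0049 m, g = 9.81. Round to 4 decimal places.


theta = tau / ((rho_s - rho_w) * g * d)
rho_s - rho_w = 2636 - 1025 = 1611
Denominator = 1611 * 9.81 * 0.0049 = 77.439159
theta = 19.67 / 77.439159
theta = 0.2540

0.2540


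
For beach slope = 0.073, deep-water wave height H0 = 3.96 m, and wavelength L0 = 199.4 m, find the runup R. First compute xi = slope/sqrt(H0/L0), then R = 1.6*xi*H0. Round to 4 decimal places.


xi = slope / sqrt(H0/L0)
H0/L0 = 3.96/199.4 = 0.019860
sqrt(0.019860) = 0.140924
xi = 0.073 / 0.140924 = 0.518010
R = 1.6 * xi * H0 = 1.6 * 0.518010 * 3.96
R = 3.2821 m

3.2821


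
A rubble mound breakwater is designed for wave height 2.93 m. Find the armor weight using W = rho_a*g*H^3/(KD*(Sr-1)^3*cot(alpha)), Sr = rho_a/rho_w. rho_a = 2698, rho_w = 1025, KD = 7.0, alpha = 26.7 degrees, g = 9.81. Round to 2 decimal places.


Sr = rho_a / rho_w = 2698 / 1025 = 2.632195
(Sr - 1) = 1.632195
(Sr - 1)^3 = 4.348267
cot(26.7) = 1 / tan(26.7) = 1 / 0.502948 = 1.988279
Numerator = 2698 * 9.81 * 2.93^3 = 665754.0449
Denominator = 7.0 * 4.348267 * 1.988279 = 60.518969
W = 665754.0449 / 60.518969
W = 11000.75 N

11000.75


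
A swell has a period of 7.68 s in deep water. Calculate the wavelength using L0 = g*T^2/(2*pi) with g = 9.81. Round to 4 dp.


L0 = g * T^2 / (2 * pi)
L0 = 9.81 * 7.68^2 / (2 * pi)
L0 = 9.81 * 58.9824 / 6.28319
L0 = 578.6173 / 6.28319
L0 = 92.0898 m

92.0898


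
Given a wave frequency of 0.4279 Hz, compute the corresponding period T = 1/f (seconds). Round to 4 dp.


T = 1 / f
T = 1 / 0.4279
T = 2.3370 s

2.3370


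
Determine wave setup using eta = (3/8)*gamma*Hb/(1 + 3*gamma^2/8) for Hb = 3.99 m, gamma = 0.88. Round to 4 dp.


eta = (3/8) * gamma * Hb / (1 + 3*gamma^2/8)
Numerator = (3/8) * 0.88 * 3.99 = 1.316700
Denominator = 1 + 3*0.88^2/8 = 1 + 0.290400 = 1.290400
eta = 1.316700 / 1.290400
eta = 1.0204 m

1.0204


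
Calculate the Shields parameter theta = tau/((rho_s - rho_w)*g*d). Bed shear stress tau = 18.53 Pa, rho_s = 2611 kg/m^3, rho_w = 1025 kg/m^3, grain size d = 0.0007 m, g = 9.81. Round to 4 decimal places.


theta = tau / ((rho_s - rho_w) * g * d)
rho_s - rho_w = 2611 - 1025 = 1586
Denominator = 1586 * 9.81 * 0.0007 = 10.891062
theta = 18.53 / 10.891062
theta = 1.7014

1.7014


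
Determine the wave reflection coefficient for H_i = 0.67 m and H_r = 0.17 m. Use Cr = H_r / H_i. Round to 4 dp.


Cr = H_r / H_i
Cr = 0.17 / 0.67
Cr = 0.2537

0.2537


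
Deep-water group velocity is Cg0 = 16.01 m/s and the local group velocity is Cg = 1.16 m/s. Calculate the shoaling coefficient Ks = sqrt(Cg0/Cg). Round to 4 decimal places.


Ks = sqrt(Cg0 / Cg)
Ks = sqrt(16.01 / 1.16)
Ks = sqrt(13.8017)
Ks = 3.7151

3.7151


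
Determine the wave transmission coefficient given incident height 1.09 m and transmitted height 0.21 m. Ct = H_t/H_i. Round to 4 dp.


Ct = H_t / H_i
Ct = 0.21 / 1.09
Ct = 0.1927

0.1927


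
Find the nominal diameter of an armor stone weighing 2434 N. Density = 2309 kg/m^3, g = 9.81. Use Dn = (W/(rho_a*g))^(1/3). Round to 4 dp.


V = W / (rho_a * g)
V = 2434 / (2309 * 9.81)
V = 2434 / 22651.29
V = 0.107455 m^3
Dn = V^(1/3) = 0.107455^(1/3)
Dn = 0.4754 m

0.4754


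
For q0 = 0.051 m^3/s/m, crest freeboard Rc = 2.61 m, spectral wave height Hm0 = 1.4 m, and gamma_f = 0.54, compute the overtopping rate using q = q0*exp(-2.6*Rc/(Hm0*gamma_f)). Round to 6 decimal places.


q = q0 * exp(-2.6 * Rc / (Hm0 * gamma_f))
Exponent = -2.6 * 2.61 / (1.4 * 0.54)
= -2.6 * 2.61 / 0.7560
= -8.976190
exp(-8.976190) = 0.000126
q = 0.051 * 0.000126
q = 0.000006 m^3/s/m

0.000006


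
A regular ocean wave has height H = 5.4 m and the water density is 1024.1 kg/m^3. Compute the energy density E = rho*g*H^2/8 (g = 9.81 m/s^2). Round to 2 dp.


E = (1/8) * rho * g * H^2
E = (1/8) * 1024.1 * 9.81 * 5.4^2
E = 0.125 * 1024.1 * 9.81 * 29.1600
E = 36619.20 J/m^2

36619.20


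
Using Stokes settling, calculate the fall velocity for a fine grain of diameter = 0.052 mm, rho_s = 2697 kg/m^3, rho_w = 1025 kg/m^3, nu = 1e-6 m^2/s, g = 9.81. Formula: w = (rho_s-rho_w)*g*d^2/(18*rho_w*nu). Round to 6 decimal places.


w = (rho_s - rho_w) * g * d^2 / (18 * rho_w * nu)
d = 0.052 mm = 0.000052 m
rho_s - rho_w = 2697 - 1025 = 1672
Numerator = 1672 * 9.81 * (0.000052)^2 = 0.000044351873
Denominator = 18 * 1025 * 1e-6 = 0.018450
w = 0.002404 m/s

0.002404


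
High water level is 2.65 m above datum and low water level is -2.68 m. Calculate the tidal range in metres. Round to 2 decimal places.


Tidal range = High water - Low water
Tidal range = 2.65 - (-2.68)
Tidal range = 5.33 m

5.33


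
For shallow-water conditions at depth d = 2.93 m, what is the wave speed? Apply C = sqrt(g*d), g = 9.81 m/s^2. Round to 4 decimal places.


Using the shallow-water approximation:
C = sqrt(g * d) = sqrt(9.81 * 2.93)
C = sqrt(28.7433)
C = 5.3613 m/s

5.3613


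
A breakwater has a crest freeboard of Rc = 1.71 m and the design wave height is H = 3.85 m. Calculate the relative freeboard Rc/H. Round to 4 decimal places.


Relative freeboard = Rc / H
= 1.71 / 3.85
= 0.4442

0.4442


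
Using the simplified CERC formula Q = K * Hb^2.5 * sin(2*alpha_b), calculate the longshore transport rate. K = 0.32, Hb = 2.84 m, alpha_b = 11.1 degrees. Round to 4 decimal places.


Q = K * Hb^2.5 * sin(2 * alpha_b)
Hb^2.5 = 2.84^2.5 = 13.592391
sin(2 * 11.1) = sin(22.2) = 0.377841
Q = 0.32 * 13.592391 * 0.377841
Q = 1.6434 m^3/s

1.6434


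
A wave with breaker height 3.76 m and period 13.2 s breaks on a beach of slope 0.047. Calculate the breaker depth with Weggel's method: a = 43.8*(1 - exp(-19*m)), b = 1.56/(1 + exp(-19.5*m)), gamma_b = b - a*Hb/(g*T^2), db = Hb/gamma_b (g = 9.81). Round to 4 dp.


a = 43.8 * (1 - exp(-19 * m))
exp(-19 * 0.047) = exp(-0.8930) = 0.409426
a = 43.8 * (1 - 0.409426) = 25.867157
b = 1.56 / (1 + exp(-19.5 * m))
exp(-19.5 * 0.047) = exp(-0.9165) = 0.399916
b = 1.56 / (1 + 0.399916) = 1.114352
Hb / (g * T^2) = 3.76 / (9.81 * 13.2^2) = 3.76 / 1709.2944 = 0.00219974
gamma_b = b - a * Hb/(g*T^2) = 1.114352 - 25.867157 * 0.00219974 = 1.057451
db = Hb / gamma_b = 3.76 / 1.057451
db = 3.5557 m

3.5557


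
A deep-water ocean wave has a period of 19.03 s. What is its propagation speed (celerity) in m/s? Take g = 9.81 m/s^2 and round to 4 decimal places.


We use the deep-water celerity formula:
C = g * T / (2 * pi)
C = 9.81 * 19.03 / (2 * 3.14159...)
C = 186.684300 / 6.283185
C = 29.7117 m/s

29.7117


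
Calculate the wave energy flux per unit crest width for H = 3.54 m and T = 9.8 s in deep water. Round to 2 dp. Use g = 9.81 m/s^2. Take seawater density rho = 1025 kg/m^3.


P = rho * g^2 * H^2 * T / (32 * pi)
P = 1025 * 9.81^2 * 3.54^2 * 9.8 / (32 * pi)
P = 1025 * 96.2361 * 12.5316 * 9.8 / 100.53096
P = 120502.10 W/m

120502.10


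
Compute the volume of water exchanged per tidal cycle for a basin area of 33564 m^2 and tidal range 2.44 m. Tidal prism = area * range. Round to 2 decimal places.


Tidal prism = Area * Tidal range
P = 33564 * 2.44
P = 81896.16 m^3

81896.16


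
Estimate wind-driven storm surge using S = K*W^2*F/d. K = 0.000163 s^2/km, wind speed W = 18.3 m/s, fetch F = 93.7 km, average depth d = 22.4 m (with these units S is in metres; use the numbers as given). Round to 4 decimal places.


S = K * W^2 * F / d
W^2 = 18.3^2 = 334.89
S = 0.000163 * 334.89 * 93.7 / 22.4
Numerator = 0.000163 * 334.89 * 93.7 = 5.114808
S = 5.114808 / 22.4 = 0.2283 m

0.2283
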